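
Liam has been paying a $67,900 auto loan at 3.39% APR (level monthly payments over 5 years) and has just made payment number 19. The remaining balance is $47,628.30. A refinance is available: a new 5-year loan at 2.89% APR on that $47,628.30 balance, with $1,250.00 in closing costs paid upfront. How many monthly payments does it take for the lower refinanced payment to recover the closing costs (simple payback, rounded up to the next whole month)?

4 months

Current payment = 67,900 × 3.39%/12 / (1 − (1+0.0028250)^−60) = $1,231.88.
Refinanced payment = 47,628.30 × 0.0024083 / (1 − (1+0.0024083)^−60) = $853.49.
Monthly savings = $1,231.88 − $853.49 = $378.39.
Break-even = $1,250.00 / $378.39 = 3.30 → 4 months.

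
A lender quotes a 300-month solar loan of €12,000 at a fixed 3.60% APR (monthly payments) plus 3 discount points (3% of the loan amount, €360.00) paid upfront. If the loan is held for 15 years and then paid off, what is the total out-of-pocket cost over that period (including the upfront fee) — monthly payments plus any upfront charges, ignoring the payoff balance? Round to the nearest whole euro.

€11,290

Monthly rate = 3.6%/12 = 0.0030000; payment = 12,000 × 0.0030000 / (1 − (1+0.0030000)^−300) = €60.72.
Total outlay = 180 × €60.72 + €360.00 = €11,289.60.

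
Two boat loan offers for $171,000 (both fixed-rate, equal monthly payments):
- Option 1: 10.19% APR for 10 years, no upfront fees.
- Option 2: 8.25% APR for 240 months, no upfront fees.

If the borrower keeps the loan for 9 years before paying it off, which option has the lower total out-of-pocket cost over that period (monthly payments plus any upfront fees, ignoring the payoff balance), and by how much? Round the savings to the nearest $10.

Option 1: at 10.19% the monthly rate is 0.0084917, so the payment is 171,000 × 0.0084917 / (1 − 1.0084917^−120) = $2,277.81.
Option 2: at 8.25% the monthly rate is 0.0068750, so the payment is 171,000 × 0.0068750 / (1 − 1.0068750^−240) = $1,457.03.
Over 108 months: Option 1 costs 108 × $2,277.81 = $246,003.48; Option 2 costs 108 × $1,457.03 = $157,359.24.
Option 2 is cheaper by $246,003.48 − $157,359.24 = $88,644.24.

Option 2 by $88,640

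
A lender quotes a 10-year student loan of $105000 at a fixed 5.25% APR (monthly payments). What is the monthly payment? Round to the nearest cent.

$1,126.56

Monthly rate = 5.25%/12 = 0.0043750; payment = 105,000 × 0.0043750 / (1 − (1+0.0043750)^−120) = $1,126.56.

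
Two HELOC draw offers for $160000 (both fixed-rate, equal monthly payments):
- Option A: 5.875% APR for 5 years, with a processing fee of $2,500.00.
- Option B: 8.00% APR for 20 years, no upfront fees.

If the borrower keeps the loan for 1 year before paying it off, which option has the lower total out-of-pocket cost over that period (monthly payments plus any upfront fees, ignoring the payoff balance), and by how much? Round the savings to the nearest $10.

Option A: at 5.875% the monthly rate is 0.0048958, so the payment is 160,000 × 0.0048958 / (1 − 1.0048958^−60) = $3,083.96.
Option B: monthly rate = 8%/12 = 0.0066667; payment = 160,000 × 0.0066667 / (1 − (1+0.0066667)^−240) = $1,338.30.
Over 12 months: Option A costs 12 × $3,083.96 + $2,500.00 = $39,507.52; Option B costs 12 × $1,338.30 = $16,059.60.
Option B is cheaper by $39,507.52 − $16,059.60 = $23,447.92.

Option B by $23,450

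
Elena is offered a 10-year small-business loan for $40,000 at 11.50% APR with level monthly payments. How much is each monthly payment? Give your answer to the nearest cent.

At 11.50% the monthly rate is 0.0095833, so the payment is 40,000 × 0.0095833 / (1 − 1.0095833^−120) = $562.38.

$562.38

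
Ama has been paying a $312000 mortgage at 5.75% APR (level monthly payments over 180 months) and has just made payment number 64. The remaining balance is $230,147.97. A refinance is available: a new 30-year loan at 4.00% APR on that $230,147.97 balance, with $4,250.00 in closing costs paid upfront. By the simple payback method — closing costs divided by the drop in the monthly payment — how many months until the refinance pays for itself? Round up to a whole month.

3 months

Current payment = 312,000 × 5.75%/12 / (1 − (1+0.0047917)^−180) = $2,590.88.
Refinanced payment = 230,147.97 × 0.0033333 / (1 − (1+0.0033333)^−360) = $1,098.76.
Monthly savings = $2,590.88 − $1,098.76 = $1,492.12.
Break-even = $4,250.00 / $1,492.12 = 2.85 → 3 months.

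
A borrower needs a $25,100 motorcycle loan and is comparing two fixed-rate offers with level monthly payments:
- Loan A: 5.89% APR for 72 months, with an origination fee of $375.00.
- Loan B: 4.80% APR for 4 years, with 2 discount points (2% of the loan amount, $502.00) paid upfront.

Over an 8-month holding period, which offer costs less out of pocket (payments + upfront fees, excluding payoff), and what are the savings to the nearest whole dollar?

Loan A: monthly rate = 5.89%/12 = 0.0049083; payment = 25,100 × 0.0049083 / (1 − (1+0.0049083)^−72) = $414.68.
Loan B: monthly rate = 4.8%/12 = 0.0040000; payment = 25,100 × 0.0040000 / (1 − (1+0.0040000)^−48) = $575.76.
Over 8 months: Loan A costs 8 × $414.68 + $375.00 = $3,692.44; Loan B costs 8 × $575.76 + $502.00 = $5,108.08.
Loan A is cheaper by $5,108.08 − $3,692.44 = $1,415.64.

Loan A by $1,416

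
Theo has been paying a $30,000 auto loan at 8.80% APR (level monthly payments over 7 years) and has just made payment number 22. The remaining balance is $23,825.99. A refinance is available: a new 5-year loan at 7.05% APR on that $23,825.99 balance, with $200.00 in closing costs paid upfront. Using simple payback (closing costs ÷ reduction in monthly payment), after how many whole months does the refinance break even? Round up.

Current payment = 30,000 × 8.8%/12 / (1 − (1+0.0073333)^−84) = $479.63.
Refinanced payment = 23,825.99 × 0.0058750 / (1 − (1+0.0058750)^−60) = $472.35.
Monthly savings = $479.63 − $472.35 = $7.28.
Break-even = $200.00 / $7.28 = 27.47 → 28 months.

28 months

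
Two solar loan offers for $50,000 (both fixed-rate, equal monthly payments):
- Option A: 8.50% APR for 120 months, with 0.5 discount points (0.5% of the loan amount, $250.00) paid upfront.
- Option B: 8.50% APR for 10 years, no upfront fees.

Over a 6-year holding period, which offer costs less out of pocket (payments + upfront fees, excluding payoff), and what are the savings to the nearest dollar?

Option A: at 8.50% the monthly rate is 0.0070833, so the payment is 50,000 × 0.0070833 / (1 − 1.0070833^−120) = $619.93.
Option B: at 8.50% the monthly rate is 0.0070833, so the payment is 50,000 × 0.0070833 / (1 − 1.0070833^−120) = $619.93.
Over 72 months: Option A costs 72 × $619.93 + $250.00 = $44,884.96; Option B costs 72 × $619.93 = $44,634.96.
Option B is cheaper by $44,884.96 − $44,634.96 = $250.00.

Option B by $250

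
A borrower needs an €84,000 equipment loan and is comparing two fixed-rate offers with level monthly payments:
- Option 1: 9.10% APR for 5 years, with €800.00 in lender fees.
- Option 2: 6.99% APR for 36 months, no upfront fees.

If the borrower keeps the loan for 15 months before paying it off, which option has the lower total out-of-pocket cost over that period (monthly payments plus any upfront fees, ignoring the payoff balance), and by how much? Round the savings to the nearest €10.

Option 1: monthly rate = 9.1%/12 = 0.0075833; payment = 84,000 × 0.0075833 / (1 − (1+0.0075833)^−60) = €1,747.78.
Option 2: at 6.99% the monthly rate is 0.0058250, so the payment is 84,000 × 0.0058250 / (1 − 1.0058250^−36) = €2,593.29.
Over 15 months: Option 1 costs 15 × €1,747.78 + €800.00 = €27,016.70; Option 2 costs 15 × €2,593.29 = €38,899.35.
Option 1 is cheaper by €38,899.35 − €27,016.70 = €11,882.65.

Option 1 by €11,880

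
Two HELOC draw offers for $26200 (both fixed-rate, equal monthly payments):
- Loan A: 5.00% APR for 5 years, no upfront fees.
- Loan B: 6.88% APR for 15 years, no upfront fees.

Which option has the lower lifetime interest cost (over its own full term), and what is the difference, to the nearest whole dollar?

Loan A: monthly rate = 5%/12 = 0.0041667; payment = 26,200 × 0.0041667 / (1 − (1+0.0041667)^−60) = $494.43.
Total interest on Loan A = 60 × $494.43 − $26,200 = $3,465.80.
Loan B: at 6.88% the monthly rate is 0.0057333, so the payment is 26,200 × 0.0057333 / (1 − 1.0057333^−180) = $233.74.
Total interest on Loan B = 180 × $233.74 − $26,200 = $15,873.20.
Loan A is lower by $12,407.40.

Loan A by $12,407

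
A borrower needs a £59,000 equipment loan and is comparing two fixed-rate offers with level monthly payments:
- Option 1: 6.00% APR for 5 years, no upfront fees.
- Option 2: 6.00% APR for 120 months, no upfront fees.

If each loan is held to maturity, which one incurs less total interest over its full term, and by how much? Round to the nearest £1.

Option 1: monthly rate = 6%/12 = 0.0050000; payment = 59,000 × 0.0050000 / (1 − (1+0.0050000)^−60) = £1,140.64.
Total interest on Option 1 = 60 × £1,140.64 − £59,000 = £9,438.40.
Option 2: monthly rate = 6%/12 = 0.0050000; payment = 59,000 × 0.0050000 / (1 − (1+0.0050000)^−120) = £655.02.
Total interest on Option 2 = 120 × £655.02 − £59,000 = £19,602.40.
Option 1 is lower by £10,164.00.

Option 1 by £10,164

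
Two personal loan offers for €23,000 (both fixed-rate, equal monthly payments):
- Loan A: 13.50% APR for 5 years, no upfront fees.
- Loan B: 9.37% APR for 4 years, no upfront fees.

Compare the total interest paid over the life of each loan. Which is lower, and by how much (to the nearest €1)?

Loan A: at 13.50% the monthly rate is 0.0112500, so the payment is 23,000 × 0.0112500 / (1 − 1.0112500^−60) = €529.23.
Total interest on Loan A = 60 × €529.23 − €23,000 = €8,753.80.
Loan B: monthly rate = 9.37%/12 = 0.0078083; payment = 23,000 × 0.0078083 / (1 − (1+0.0078083)^−48) = €576.41.
Total interest on Loan B = 48 × €576.41 − €23,000 = €4,667.68.
Loan B is lower by €4,086.12.

Loan B by €4,086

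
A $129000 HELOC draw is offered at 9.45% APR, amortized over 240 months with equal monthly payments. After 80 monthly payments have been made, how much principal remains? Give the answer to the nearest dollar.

$108,784

With monthly rate i = 9.45%/12 = 0.0078750, the balance after k of n payments is P · [(1+i)^n − (1+i)^k] / [(1+i)^n − 1].
(1+0.0078750)^240 = 6.57054621 and (1+0.0078750)^80 = 1.87298295, so the balance is 129,000 × (6.57054621 − 1.87298295) / (6.57054621 − 1) = $108,783.89.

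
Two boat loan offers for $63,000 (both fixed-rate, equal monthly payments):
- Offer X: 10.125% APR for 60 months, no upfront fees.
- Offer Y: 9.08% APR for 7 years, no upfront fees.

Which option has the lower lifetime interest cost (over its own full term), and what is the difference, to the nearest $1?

Offer X: at 10.125% the monthly rate is 0.0084375, so the payment is 63,000 × 0.0084375 / (1 − 1.0084375^−60) = $1,342.44.
Total interest on Offer X = 60 × $1,342.44 − $63,000 = $17,546.40.
Offer Y: monthly rate = 9.08%/12 = 0.0075667; payment = 63,000 × 0.0075667 / (1 − (1+0.0075667)^−84) = $1,016.17.
Total interest on Offer Y = 84 × $1,016.17 − $63,000 = $22,358.28.
Offer X is lower by $4,811.88.

Offer X by $4,812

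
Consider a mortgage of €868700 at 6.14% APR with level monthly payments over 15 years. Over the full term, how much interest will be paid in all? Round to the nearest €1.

At 6.14% the monthly rate is 0.0051167, so the payment is 868,700 × 0.0051167 / (1 − 1.0051167^−180) = €7,396.45.
Total paid = 180 × €7,396.45 = €1,331,361.00; interest = €1,331,361.00 − €868,700 = €462,661.00.

€462,661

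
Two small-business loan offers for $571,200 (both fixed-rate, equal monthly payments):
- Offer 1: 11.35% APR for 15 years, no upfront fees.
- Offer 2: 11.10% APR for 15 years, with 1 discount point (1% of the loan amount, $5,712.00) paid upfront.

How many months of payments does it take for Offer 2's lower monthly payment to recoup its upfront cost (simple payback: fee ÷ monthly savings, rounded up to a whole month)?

Offer 1: monthly rate = 11.35%/12 = 0.0094583; payment = 571,200 × 0.0094583 / (1 − (1+0.0094583)^−180) = $6,618.33.
Offer 2: at 11.10% the monthly rate is 0.0092500, so the payment is 571,200 × 0.0092500 / (1 − 1.0092500^−180) = $6,528.15.
Monthly savings = $6,618.33 − $6,528.15 = $90.18.
Break-even = $5,712.00 / $90.18 = 63.34 → 64 months.

64 months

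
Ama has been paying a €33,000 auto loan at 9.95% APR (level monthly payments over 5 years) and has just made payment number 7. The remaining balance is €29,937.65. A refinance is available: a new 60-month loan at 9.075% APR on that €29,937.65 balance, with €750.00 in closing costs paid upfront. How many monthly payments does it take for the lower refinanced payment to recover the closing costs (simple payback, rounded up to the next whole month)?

Current payment = 33,000 × 9.95%/12 / (1 − (1+0.0082917)^−60) = €700.34.
Refinanced payment = 29,937.65 × 0.0075625 / (1 − (1+0.0075625)^−60) = €622.55.
Monthly savings = €700.34 − €622.55 = €77.79.
Break-even = €750.00 / €77.79 = 9.64 → 10 months.

10 months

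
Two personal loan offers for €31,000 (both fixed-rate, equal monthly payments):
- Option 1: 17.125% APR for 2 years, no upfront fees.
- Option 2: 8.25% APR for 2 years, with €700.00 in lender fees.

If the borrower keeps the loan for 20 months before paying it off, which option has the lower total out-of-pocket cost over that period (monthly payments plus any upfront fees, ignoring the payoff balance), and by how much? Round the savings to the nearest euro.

Option 2 by €1,880

Option 1: monthly rate = 17.125%/12 = 0.0142708; payment = 31,000 × 0.0142708 / (1 − (1+0.0142708)^−24) = €1,534.57.
Option 2: monthly rate = 8.25%/12 = 0.0068750; payment = 31,000 × 0.0068750 / (1 − (1+0.0068750)^−24) = €1,405.58.
Over 20 months: Option 1 costs 20 × €1,534.57 = €30,691.40; Option 2 costs 20 × €1,405.58 + €700.00 = €28,811.60.
Option 2 is cheaper by €30,691.40 − €28,811.60 = €1,879.80.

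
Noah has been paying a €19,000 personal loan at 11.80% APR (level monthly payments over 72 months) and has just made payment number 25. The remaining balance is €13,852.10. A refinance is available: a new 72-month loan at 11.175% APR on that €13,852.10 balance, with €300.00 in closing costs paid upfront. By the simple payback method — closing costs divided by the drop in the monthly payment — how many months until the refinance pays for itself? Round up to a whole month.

Current payment = 19,000 × 11.8%/12 / (1 − (1+0.0098333)^−72) = €369.48.
Refinanced payment = 13,852.10 × 0.0093125 / (1 − (1+0.0093125)^−72) = €264.91.
Monthly savings = €369.48 − €264.91 = €104.57.
Break-even = €300.00 / €104.57 = 2.87 → 3 months.

3 months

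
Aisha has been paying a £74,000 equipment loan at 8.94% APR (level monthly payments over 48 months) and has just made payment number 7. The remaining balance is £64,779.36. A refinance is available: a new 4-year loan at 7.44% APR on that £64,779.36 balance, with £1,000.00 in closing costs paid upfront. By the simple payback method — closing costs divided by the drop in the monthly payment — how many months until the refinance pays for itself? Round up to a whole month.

4 months

Current payment = 74,000 × 8.94%/12 / (1 − (1+0.0074500)^−48) = £1,839.39.
Refinanced payment = 64,779.36 × 0.0062000 / (1 − (1+0.0062000)^−48) = £1,564.48.
Monthly savings = £1,839.39 − £1,564.48 = £274.91.
Break-even = £1,000.00 / £274.91 = 3.64 → 4 months.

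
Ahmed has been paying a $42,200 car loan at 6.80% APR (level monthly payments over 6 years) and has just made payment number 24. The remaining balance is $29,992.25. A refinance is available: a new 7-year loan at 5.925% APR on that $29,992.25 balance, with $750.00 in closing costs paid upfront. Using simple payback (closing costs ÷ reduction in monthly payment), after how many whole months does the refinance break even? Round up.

Current payment = 42,200 × 6.8%/12 / (1 − (1+0.0056667)^−72) = $715.42.
Refinanced payment = 29,992.25 × 0.0049375 / (1 − (1+0.0049375)^−84) = $437.07.
Monthly savings = $715.42 − $437.07 = $278.35.
Break-even = $750.00 / $278.35 = 2.69 → 3 months.

3 months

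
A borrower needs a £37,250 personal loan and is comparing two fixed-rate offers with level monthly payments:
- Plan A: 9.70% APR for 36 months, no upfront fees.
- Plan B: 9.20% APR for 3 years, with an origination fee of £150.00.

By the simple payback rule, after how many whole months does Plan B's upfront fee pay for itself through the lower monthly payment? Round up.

18 months

Plan A: monthly rate = 9.7%/12 = 0.0080833; payment = 37,250 × 0.0080833 / (1 − (1+0.0080833)^−36) = £1,196.71.
Plan B: monthly rate = 9.2%/12 = 0.0076667; payment = 37,250 × 0.0076667 / (1 − (1+0.0076667)^−36) = £1,188.01.
Monthly savings = £1,196.71 − £1,188.01 = £8.70.
Break-even = £150.00 / £8.70 = 17.24 → 18 months.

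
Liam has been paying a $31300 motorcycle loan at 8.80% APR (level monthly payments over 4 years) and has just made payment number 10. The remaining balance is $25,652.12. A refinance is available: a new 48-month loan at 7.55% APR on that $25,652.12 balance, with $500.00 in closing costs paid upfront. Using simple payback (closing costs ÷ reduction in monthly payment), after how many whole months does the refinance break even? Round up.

Current payment = 31,300 × 8.8%/12 / (1 − (1+0.0073333)^−48) = $775.93.
Refinanced payment = 25,652.12 × 0.0062917 / (1 − (1+0.0062917)^−48) = $620.84.
Monthly savings = $775.93 − $620.84 = $155.09.
Break-even = $500.00 / $155.09 = 3.22 → 4 months.

4 months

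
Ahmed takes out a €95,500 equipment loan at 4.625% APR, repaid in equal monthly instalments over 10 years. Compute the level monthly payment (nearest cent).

€995.51

At 4.625% the monthly rate is 0.0038542, so the payment is 95,500 × 0.0038542 / (1 − 1.0038542^−120) = €995.51.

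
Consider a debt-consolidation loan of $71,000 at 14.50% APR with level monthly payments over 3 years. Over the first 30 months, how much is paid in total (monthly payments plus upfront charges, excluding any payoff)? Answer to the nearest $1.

At 14.50% the monthly rate is 0.0120833, so the payment is 71,000 × 0.0120833 / (1 − 1.0120833^−36) = $2,443.89.
Total outlay = 30 × $2,443.89 = $73,316.70.

$73,317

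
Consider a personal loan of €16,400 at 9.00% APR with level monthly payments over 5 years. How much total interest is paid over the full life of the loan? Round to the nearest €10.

€4,030

At 9.00% the monthly rate is 0.0075000, so the payment is 16,400 × 0.0075000 / (1 − 1.0075000^−60) = €340.44.
Total paid = 60 × €340.44 = €20,426.40; interest = €20,426.40 − €16,400 = €4,026.40.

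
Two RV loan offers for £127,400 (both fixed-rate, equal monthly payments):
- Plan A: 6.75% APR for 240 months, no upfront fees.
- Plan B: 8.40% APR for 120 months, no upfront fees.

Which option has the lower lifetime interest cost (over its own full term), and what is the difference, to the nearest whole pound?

Plan A: at 6.75% the monthly rate is 0.0056250, so the payment is 127,400 × 0.0056250 / (1 − 1.0056250^−240) = £968.70.
Total interest on Plan A = 240 × £968.70 − £127,400 = £105,088.00.
Plan B: monthly rate = 8.4%/12 = 0.0070000; payment = 127,400 × 0.0070000 / (1 − (1+0.0070000)^−120) = £1,572.77.
Total interest on Plan B = 120 × £1,572.77 − £127,400 = £61,332.40.
Plan B is lower by £43,755.60.

Plan B by £43,756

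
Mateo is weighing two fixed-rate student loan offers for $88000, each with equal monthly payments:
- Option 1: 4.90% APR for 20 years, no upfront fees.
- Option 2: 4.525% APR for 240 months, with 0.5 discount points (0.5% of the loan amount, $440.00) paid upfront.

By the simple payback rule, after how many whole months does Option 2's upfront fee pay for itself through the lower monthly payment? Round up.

25 months

Option 1: monthly rate = 4.9%/12 = 0.0040833; payment = 88,000 × 0.0040833 / (1 − (1+0.0040833)^−240) = $575.91.
Option 2: at 4.525% the monthly rate is 0.0037708, so the payment is 88,000 × 0.0037708 / (1 − 1.0037708^−240) = $557.92.
Monthly savings = $575.91 − $557.92 = $17.99.
Break-even = $440.00 / $17.99 = 24.46 → 25 months.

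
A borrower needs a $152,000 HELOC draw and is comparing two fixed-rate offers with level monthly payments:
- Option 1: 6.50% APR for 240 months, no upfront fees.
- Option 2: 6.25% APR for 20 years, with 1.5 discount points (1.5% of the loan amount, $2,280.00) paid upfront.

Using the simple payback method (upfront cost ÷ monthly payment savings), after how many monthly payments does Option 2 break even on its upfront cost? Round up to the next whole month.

Option 1: at 6.50% the monthly rate is 0.0054167, so the payment is 152,000 × 0.0054167 / (1 − 1.0054167^−240) = $1,133.27.
Option 2: monthly rate = 6.25%/12 = 0.0052083; payment = 152,000 × 0.0052083 / (1 − (1+0.0052083)^−240) = $1,111.01.
Monthly savings = $1,133.27 − $1,111.01 = $22.26.
Break-even = $2,280.00 / $22.26 = 102.43 → 103 months.

103 months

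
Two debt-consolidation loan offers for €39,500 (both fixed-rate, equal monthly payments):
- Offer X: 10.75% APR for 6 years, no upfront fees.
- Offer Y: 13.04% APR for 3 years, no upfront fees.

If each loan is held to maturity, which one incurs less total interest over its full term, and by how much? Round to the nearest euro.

Offer X: monthly rate = 10.75%/12 = 0.0089583; payment = 39,500 × 0.0089583 / (1 − (1+0.0089583)^−72) = €746.80.
Total interest on Offer X = 72 × €746.80 − €39,500 = €14,269.60.
Offer Y: at 13.04% the monthly rate is 0.0108667, so the payment is 39,500 × 0.0108667 / (1 − 1.0108667^−36) = €1,331.67.
Total interest on Offer Y = 36 × €1,331.67 − €39,500 = €8,440.12.
Offer Y is lower by €5,829.48.

Offer Y by €5,829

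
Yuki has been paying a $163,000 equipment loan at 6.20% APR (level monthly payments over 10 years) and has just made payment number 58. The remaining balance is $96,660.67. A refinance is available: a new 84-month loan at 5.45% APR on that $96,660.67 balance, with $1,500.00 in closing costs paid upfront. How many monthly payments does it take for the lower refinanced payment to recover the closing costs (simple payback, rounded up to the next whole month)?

Current payment = 163,000 × 6.2%/12 / (1 − (1+0.0051667)^−120) = $1,826.05.
Refinanced payment = 96,660.67 × 0.0045417 / (1 − (1+0.0045417)^−84) = $1,386.73.
Monthly savings = $1,826.05 − $1,386.73 = $439.32.
Break-even = $1,500.00 / $439.32 = 3.41 → 4 months.

4 months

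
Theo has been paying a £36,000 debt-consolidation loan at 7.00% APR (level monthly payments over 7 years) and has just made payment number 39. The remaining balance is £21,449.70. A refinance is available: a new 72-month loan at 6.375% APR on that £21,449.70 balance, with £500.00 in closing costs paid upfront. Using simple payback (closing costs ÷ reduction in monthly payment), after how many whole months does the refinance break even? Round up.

3 months

Current payment = 36,000 × 7%/12 / (1 − (1+0.0058333)^−84) = £543.34.
Refinanced payment = 21,449.70 × 0.0053125 / (1 − (1+0.0053125)^−72) = £359.29.
Monthly savings = £543.34 − £359.29 = £184.05.
Break-even = £500.00 / £184.05 = 2.72 → 3 months.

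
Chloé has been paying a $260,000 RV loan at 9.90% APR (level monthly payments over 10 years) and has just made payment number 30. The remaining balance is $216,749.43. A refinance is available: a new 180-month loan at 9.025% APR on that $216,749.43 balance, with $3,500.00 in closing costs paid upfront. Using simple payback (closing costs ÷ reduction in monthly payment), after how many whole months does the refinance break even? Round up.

Current payment = 260,000 × 9.9%/12 / (1 − (1+0.0082500)^−120) = $3,421.54.
Refinanced payment = 216,749.43 × 0.0075208 / (1 − (1+0.0075208)^−180) = $2,201.64.
Monthly savings = $3,421.54 − $2,201.64 = $1,219.90.
Break-even = $3,500.00 / $1,219.90 = 2.87 → 3 months.

3 months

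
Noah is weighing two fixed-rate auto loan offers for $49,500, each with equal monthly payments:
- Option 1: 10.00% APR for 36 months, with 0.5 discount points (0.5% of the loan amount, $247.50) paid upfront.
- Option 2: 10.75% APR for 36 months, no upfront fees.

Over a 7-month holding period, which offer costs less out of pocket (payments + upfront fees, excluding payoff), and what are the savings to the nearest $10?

Option 2 by $130

Option 1: monthly rate = 10%/12 = 0.0083333; payment = 49,500 × 0.0083333 / (1 − (1+0.0083333)^−36) = $1,597.23.
Option 2: at 10.75% the monthly rate is 0.0089583, so the payment is 49,500 × 0.0089583 / (1 − 1.0089583^−36) = $1,614.71.
Over 7 months: Option 1 costs 7 × $1,597.23 + $247.50 = $11,428.11; Option 2 costs 7 × $1,614.71 = $11,302.97.
Option 2 is cheaper by $11,428.11 − $11,302.97 = $125.14.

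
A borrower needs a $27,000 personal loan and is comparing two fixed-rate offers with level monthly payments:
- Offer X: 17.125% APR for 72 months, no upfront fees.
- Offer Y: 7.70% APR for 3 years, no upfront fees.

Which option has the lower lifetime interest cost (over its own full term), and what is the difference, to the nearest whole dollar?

Offer Y by $13,058

Offer X: monthly rate = 17.125%/12 = 0.0142708; payment = 27,000 × 0.0142708 / (1 − (1+0.0142708)^−72) = $602.53.
Total interest on Offer X = 72 × $602.53 − $27,000 = $16,382.16.
Offer Y: monthly rate = 7.7%/12 = 0.0064167; payment = 27,000 × 0.0064167 / (1 − (1+0.0064167)^−36) = $842.35.
Total interest on Offer Y = 36 × $842.35 − $27,000 = $3,324.60.
Offer Y is lower by $13,057.56.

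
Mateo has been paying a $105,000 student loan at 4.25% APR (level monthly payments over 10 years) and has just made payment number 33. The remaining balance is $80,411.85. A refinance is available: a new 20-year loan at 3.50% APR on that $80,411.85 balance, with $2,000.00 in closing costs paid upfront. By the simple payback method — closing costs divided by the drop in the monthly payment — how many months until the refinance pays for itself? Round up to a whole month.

4 months

Current payment = 105,000 × 4.25%/12 / (1 − (1+0.0035417)^−120) = $1,075.59.
Refinanced payment = 80,411.85 × 0.0029167 / (1 − (1+0.0029167)^−240) = $466.36.
Monthly savings = $1,075.59 − $466.36 = $609.23.
Break-even = $2,000.00 / $609.23 = 3.28 → 4 months.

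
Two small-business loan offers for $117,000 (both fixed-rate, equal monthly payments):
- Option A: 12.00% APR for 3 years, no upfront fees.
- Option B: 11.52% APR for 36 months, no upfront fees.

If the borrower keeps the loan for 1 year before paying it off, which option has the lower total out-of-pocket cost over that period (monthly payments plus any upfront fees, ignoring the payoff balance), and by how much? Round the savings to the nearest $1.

Option A: monthly rate = 12%/12 = 0.0100000; payment = 117,000 × 0.0100000 / (1 − (1+0.0100000)^−36) = $3,886.07.
Option B: at 11.52% the monthly rate is 0.0096000, so the payment is 117,000 × 0.0096000 / (1 − 1.0096000^−36) = $3,859.31.
Over 12 months: Option A costs 12 × $3,886.07 = $46,632.84; Option B costs 12 × $3,859.31 = $46,311.72.
Option B is cheaper by $46,632.84 − $46,311.72 = $321.12.

Option B by $321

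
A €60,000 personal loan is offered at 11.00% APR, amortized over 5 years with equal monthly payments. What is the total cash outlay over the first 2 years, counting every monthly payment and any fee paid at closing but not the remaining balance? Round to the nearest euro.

Monthly rate = 11%/12 = 0.0091667; payment = 60,000 × 0.0091667 / (1 − (1+0.0091667)^−60) = €1,304.55.
Total outlay = 24 × €1,304.55 = €31,309.20.

€31,309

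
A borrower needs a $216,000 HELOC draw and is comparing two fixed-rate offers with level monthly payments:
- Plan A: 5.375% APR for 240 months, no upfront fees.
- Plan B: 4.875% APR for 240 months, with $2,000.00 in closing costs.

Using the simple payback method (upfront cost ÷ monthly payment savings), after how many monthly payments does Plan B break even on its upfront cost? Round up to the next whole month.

Plan A: monthly rate = 5.375%/12 = 0.0044792; payment = 216,000 × 0.0044792 / (1 − (1+0.0044792)^−240) = $1,470.63.
Plan B: monthly rate = 4.875%/12 = 0.0040625; payment = 216,000 × 0.0040625 / (1 − (1+0.0040625)^−240) = $1,410.63.
Monthly savings = $1,470.63 − $1,410.63 = $60.00.
Break-even = $2,000.00 / $60.00 = 33.33 → 34 months.

34 months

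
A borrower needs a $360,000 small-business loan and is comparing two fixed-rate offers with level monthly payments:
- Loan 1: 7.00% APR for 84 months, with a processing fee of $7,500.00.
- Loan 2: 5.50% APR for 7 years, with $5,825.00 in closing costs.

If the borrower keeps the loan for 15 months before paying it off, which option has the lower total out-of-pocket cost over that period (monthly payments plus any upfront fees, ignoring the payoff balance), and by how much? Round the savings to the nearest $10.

Loan 2 by $5,580

Loan 1: at 7.00% the monthly rate is 0.0058333, so the payment is 360,000 × 0.0058333 / (1 − 1.0058333^−84) = $5,433.36.
Loan 2: monthly rate = 5.5%/12 = 0.0045833; payment = 360,000 × 0.0045833 / (1 − (1+0.0045833)^−84) = $5,173.22.
Over 15 months: Loan 1 costs 15 × $5,433.36 + $7,500.00 = $89,000.40; Loan 2 costs 15 × $5,173.22 + $5,825.00 = $83,423.30.
Loan 2 is cheaper by $89,000.40 − $83,423.30 = $5,577.10.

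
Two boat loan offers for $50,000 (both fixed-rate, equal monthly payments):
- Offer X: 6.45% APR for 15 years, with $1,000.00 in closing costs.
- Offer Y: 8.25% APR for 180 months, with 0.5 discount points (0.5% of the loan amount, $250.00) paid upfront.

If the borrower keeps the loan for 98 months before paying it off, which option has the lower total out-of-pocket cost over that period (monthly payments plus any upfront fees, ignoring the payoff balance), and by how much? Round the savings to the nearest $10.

Offer X: monthly rate = 6.45%/12 = 0.0053750; payment = 50,000 × 0.0053750 / (1 − (1+0.0053750)^−180) = $434.18.
Offer Y: at 8.25% the monthly rate is 0.0068750, so the payment is 50,000 × 0.0068750 / (1 − 1.0068750^−180) = $485.07.
Over 98 months: Offer X costs 98 × $434.18 + $1,000.00 = $43,549.64; Offer Y costs 98 × $485.07 + $250.00 = $47,786.86.
Offer X is cheaper by $47,786.86 − $43,549.64 = $4,237.22.

Offer X by $4,240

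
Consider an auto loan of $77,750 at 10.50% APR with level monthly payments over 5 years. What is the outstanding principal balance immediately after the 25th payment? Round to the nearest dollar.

With monthly rate i = 10.5%/12 = 0.0087500, the balance after k of n payments is P · [(1+i)^n − (1+i)^k] / [(1+i)^n − 1].
(1+0.0087500)^60 = 1.68660298 and (1+0.0087500)^25 = 1.24333653, so the balance is 77,750 × (1.68660298 − 1.24333653) / (1.68660298 − 1) = $50,194.90.

$50,195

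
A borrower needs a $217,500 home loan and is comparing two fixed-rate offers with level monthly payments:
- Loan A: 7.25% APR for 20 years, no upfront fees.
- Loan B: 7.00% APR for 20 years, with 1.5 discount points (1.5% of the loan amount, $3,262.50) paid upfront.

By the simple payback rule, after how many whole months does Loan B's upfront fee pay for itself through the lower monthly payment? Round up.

100 months

Loan A: at 7.25% the monthly rate is 0.0060417, so the payment is 217,500 × 0.0060417 / (1 − 1.0060417^−240) = $1,719.07.
Loan B: at 7.00% the monthly rate is 0.0058333, so the payment is 217,500 × 0.0058333 / (1 − 1.0058333^−240) = $1,686.28.
Monthly savings = $1,719.07 − $1,686.28 = $32.79.
Break-even = $3,262.50 / $32.79 = 99.50 → 100 months.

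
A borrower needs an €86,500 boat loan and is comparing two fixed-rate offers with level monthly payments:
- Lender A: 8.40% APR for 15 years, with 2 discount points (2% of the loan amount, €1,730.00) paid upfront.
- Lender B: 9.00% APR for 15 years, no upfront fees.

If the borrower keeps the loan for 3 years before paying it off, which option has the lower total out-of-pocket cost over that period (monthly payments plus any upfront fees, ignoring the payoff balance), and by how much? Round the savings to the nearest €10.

Lender B by €630

Lender A: at 8.40% the monthly rate is 0.0070000, so the payment is 86,500 × 0.0070000 / (1 − 1.0070000^−180) = €846.74.
Lender B: at 9.00% the monthly rate is 0.0075000, so the payment is 86,500 × 0.0075000 / (1 − 1.0075000^−180) = €877.34.
Over 36 months: Lender A costs 36 × €846.74 + €1,730.00 = €32,212.64; Lender B costs 36 × €877.34 = €31,584.24.
Lender B is cheaper by €32,212.64 − €31,584.24 = €628.40.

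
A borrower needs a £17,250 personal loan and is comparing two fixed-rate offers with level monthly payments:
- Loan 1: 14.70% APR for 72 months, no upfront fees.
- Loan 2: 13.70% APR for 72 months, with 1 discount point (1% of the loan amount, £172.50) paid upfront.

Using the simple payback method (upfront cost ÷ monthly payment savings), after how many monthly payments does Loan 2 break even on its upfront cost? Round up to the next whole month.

Loan 1: at 14.70% the monthly rate is 0.0122500, so the payment is 17,250 × 0.0122500 / (1 − 1.0122500^−72) = £361.95.
Loan 2: at 13.70% the monthly rate is 0.0114167, so the payment is 17,250 × 0.0114167 / (1 − 1.0114167^−72) = £352.68.
Monthly savings = £361.95 − £352.68 = £9.27.
Break-even = £172.50 / £9.27 = 18.61 → 19 months.

19 months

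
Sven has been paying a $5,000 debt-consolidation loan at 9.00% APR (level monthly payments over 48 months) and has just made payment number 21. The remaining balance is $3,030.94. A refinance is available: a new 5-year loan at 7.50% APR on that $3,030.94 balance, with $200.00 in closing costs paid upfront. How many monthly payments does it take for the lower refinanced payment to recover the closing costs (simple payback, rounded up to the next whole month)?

4 months

Current payment = 5,000 × 9%/12 / (1 − (1+0.0075000)^−48) = $124.43.
Refinanced payment = 3,030.94 × 0.0062500 / (1 − (1+0.0062500)^−60) = $60.73.
Monthly savings = $124.43 − $60.73 = $63.70.
Break-even = $200.00 / $63.70 = 3.14 → 4 months.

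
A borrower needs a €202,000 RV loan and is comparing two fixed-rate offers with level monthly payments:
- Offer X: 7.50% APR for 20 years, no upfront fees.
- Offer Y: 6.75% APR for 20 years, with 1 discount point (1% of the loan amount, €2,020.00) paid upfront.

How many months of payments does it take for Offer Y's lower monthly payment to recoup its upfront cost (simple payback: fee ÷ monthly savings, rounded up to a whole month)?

Offer X: at 7.50% the monthly rate is 0.0062500, so the payment is 202,000 × 0.0062500 / (1 − 1.0062500^−240) = €1,627.30.
Offer Y: at 6.75% the monthly rate is 0.0056250, so the payment is 202,000 × 0.0056250 / (1 − 1.0056250^−240) = €1,535.94.
Monthly savings = €1,627.30 − €1,535.94 = €91.36.
Break-even = €2,020.00 / €91.36 = 22.11 → 23 months.

23 months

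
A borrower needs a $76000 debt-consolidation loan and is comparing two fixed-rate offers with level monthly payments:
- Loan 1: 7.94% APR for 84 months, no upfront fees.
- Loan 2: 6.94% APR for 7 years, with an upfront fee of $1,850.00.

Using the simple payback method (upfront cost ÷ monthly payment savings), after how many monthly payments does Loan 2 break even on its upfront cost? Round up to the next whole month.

50 months

Loan 1: monthly rate = 7.94%/12 = 0.0066167; payment = 76,000 × 0.0066167 / (1 − (1+0.0066167)^−84) = $1,182.28.
Loan 2: monthly rate = 6.94%/12 = 0.0057833; payment = 76,000 × 0.0057833 / (1 − (1+0.0057833)^−84) = $1,144.82.
Monthly savings = $1,182.28 − $1,144.82 = $37.46.
Break-even = $1,850.00 / $37.46 = 49.39 → 50 months.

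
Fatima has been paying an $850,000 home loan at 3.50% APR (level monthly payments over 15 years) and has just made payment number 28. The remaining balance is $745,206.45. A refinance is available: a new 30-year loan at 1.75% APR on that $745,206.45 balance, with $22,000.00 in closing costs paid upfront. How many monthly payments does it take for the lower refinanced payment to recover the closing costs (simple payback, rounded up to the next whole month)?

Current payment = 850,000 × 3.5%/12 / (1 − (1+0.0029167)^−180) = $6,076.50.
Refinanced payment = 745,206.45 × 0.0014583 / (1 − (1+0.0014583)^−360) = $2,662.20.
Monthly savings = $6,076.50 − $2,662.20 = $3,414.30.
Break-even = $22,000.00 / $3,414.30 = 6.44 → 7 months.

7 months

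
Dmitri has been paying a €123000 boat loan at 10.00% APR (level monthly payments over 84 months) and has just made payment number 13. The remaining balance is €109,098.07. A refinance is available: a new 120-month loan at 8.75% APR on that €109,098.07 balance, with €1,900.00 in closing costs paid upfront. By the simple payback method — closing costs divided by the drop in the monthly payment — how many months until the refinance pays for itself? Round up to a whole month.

Current payment = 123,000 × 10%/12 / (1 − (1+0.0083333)^−84) = €2,041.95.
Refinanced payment = 109,098.07 × 0.0072917 / (1 − (1+0.0072917)^−120) = €1,367.29.
Monthly savings = €2,041.95 − €1,367.29 = €674.66.
Break-even = €1,900.00 / €674.66 = 2.82 → 3 months.

3 months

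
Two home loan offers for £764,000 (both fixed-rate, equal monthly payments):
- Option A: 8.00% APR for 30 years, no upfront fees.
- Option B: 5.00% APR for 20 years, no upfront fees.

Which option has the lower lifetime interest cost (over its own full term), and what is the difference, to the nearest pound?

Option A: monthly rate = 8%/12 = 0.0066667; payment = 764,000 × 0.0066667 / (1 − (1+0.0066667)^−360) = £5,605.96.
Total interest on Option A = 360 × £5,605.96 − £764,000 = £1,254,145.60.
Option B: monthly rate = 5%/12 = 0.0041667; payment = 764,000 × 0.0041667 / (1 − (1+0.0041667)^−240) = £5,042.06.
Total interest on Option B = 240 × £5,042.06 − £764,000 = £446,094.40.
Option B is lower by £808,051.20.

Option B by £808,051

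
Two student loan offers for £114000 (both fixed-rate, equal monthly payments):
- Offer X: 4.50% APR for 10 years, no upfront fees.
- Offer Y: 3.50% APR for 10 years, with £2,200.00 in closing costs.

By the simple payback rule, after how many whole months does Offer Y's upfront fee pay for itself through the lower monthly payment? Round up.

41 months

Offer X: at 4.50% the monthly rate is 0.0037500, so the payment is 114,000 × 0.0037500 / (1 − 1.0037500^−120) = £1,181.48.
Offer Y: monthly rate = 3.5%/12 = 0.0029167; payment = 114,000 × 0.0029167 / (1 − (1+0.0029167)^−120) = £1,127.30.
Monthly savings = £1,181.48 − £1,127.30 = £54.18.
Break-even = £2,200.00 / £54.18 = 40.61 → 41 months.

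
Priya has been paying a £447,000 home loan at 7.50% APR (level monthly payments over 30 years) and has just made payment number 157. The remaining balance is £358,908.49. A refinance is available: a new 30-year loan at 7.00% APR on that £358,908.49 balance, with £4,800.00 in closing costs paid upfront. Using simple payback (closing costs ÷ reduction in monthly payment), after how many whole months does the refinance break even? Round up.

Current payment = 447,000 × 7.5%/12 / (1 − (1+0.0062500)^−360) = £3,125.49.
Refinanced payment = 358,908.49 × 0.0058333 / (1 − (1+0.0058333)^−360) = £2,387.83.
Monthly savings = £3,125.49 − £2,387.83 = £737.66.
Break-even = £4,800.00 / £737.66 = 6.51 → 7 months.

7 months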